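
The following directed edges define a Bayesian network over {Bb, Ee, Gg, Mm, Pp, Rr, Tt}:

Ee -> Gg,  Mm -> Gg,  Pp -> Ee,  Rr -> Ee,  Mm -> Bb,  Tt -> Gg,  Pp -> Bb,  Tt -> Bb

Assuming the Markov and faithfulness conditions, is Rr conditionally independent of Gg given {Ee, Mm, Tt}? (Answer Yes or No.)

Yes

We examine all 3 paths between Rr and Gg:
  1. Rr → Ee ← Pp → Bb ← Mm → Gg — Ee:collider[open]; Pp:fork[open]; Bb:collider[blocks]; Mm:fork[blocks] ⇒ blocked
  2. Rr → Ee ← Pp → Bb ← Tt → Gg — Ee:collider[open]; Pp:fork[open]; Bb:collider[blocks]; Tt:fork[blocks] ⇒ blocked
  3. Rr → Ee → Gg — Ee:chain[blocks] ⇒ blocked
Every path is blocked, so Rr and Gg are d-separated given {Ee, Mm, Tt}.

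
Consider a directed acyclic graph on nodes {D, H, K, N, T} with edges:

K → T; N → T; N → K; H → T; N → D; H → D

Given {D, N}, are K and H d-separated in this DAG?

We examine all 4 paths between K and H:
Path 1: K → T ← H
  T is a collider here and neither T nor any of its descendants is conditioned on, so the collider stays closed — the path is blocked at T.
Path 2: K → T ← N → D ← H
  T is a collider here and neither T nor any of its descendants is conditioned on, so the collider stays closed — the path is blocked at T.
Path 3: K ← N → T ← H
  N is a fork here and N is conditioned on, so the path is blocked at N.
Path 4: K ← N → D ← H
  N is a fork here and N is conditioned on, so the path is blocked at N.
All paths are blocked; K ⊥ H | {D, N} holds.

Yes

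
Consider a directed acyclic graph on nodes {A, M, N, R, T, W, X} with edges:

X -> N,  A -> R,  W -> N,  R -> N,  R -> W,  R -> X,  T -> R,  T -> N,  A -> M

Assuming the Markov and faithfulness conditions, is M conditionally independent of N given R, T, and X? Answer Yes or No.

Yes — M and N are d-separated given {R, T, X}.

There are 4 undirected paths between M and N; checking each against the conditioning set {R, T, X}:
Path 1: M ← A → R → X → N
  R is a chain here and R is conditioned on, so the path is blocked at R.
Path 2: M ← A → R → N
  R is a chain here and R is conditioned on, so the path is blocked at R.
Path 3: M ← A → R → W → N
  R is a chain here and R is conditioned on, so the path is blocked at R.
Path 4: M ← A → R ← T → N
  T is a fork here and T is conditioned on, so the path is blocked at T.
All paths are blocked; M ⊥ N | {R, T, X} holds.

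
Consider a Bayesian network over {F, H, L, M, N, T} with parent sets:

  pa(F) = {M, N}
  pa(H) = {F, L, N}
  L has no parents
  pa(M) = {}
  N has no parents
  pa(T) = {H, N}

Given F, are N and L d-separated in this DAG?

Yes

There are 3 undirected paths between N and L; checking each against the conditioning set {F}:
  1. N → T ← H ← L — T:collider[blocks]; H:chain[open] ⇒ blocked
  2. N → H ← L — H:collider[blocks] ⇒ blocked
  3. N → F → H ← L — F:chain[blocks]; H:collider[blocks] ⇒ blocked
Every path is blocked, so N and L are d-separated given {F}.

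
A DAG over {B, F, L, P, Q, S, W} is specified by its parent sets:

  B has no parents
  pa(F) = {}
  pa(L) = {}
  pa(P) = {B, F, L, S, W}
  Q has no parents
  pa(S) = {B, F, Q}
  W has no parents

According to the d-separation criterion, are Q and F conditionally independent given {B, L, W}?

There are 3 undirected paths between Q and F; checking each against the conditioning set {B, L, W}:
Path 1: Q → S ← F
  S is a collider here and neither S nor any of its descendants is conditioned on, so the collider stays closed — the path is blocked at S.
Path 2: Q → S ← B → P ← F
  S is a collider here and neither S nor any of its descendants is conditioned on, so the collider stays closed — the path is blocked at S.
Path 3: Q → S → P ← F
  P is a collider here and neither P nor any of its descendants is conditioned on, so the collider stays closed — the path is blocked at P.
All paths are blocked; Q ⊥ F | {B, L, W} holds.

Yes — Q and F are d-separated given {B, L, W}.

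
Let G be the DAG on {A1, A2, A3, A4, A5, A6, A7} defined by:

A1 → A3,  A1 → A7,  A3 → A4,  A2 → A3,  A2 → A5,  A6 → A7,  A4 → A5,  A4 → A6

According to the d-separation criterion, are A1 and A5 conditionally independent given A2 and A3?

There are 4 undirected paths between A1 and A5; checking each against the conditioning set {A2, A3}:
Path 1: A1 → A3 → A4 → A5
  A3 is a chain here and A3 is conditioned on, so the path is blocked at A3.
Path 2: A1 → A3 ← A2 → A5
  A2 is a fork here and A2 is conditioned on, so the path is blocked at A2.
Path 3: A1 → A7 ← A6 ← A4 → A5
  A7 is a collider here and neither A7 nor any of its descendants is conditioned on, so the collider stays closed — the path is blocked at A7.
Path 4: A1 → A7 ← A6 ← A4 ← A3 ← A2 → A5
  A7 is a collider here and neither A7 nor any of its descendants is conditioned on, so the collider stays closed — the path is blocked at A7.
Every path is blocked, so A1 and A5 are d-separated given {A2, A3}.

Yes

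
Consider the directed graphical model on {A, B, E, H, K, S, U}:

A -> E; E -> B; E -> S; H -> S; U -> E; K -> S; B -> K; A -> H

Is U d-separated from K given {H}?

No

There are 3 undirected paths between U and K; checking each against the conditioning set {H}:
Path 1: U → E → B → K
  E is a chain and E is not conditioned on; B is a chain and B is not conditioned on — no node blocks this path, so it is active.
Path 2: U → E ← A → H → S ← K
  E is a collider here and neither E nor any of its descendants is conditioned on, so the collider stays closed — the path is blocked at E.
Path 3: U → E → S ← K
  S is a collider here and neither S nor any of its descendants is conditioned on, so the collider stays closed — the path is blocked at S.
Because an active path exists, U and K are not d-separated.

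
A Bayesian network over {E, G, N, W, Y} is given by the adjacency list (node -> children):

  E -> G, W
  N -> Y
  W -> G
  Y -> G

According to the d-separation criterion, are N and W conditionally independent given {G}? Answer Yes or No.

No

Enumerating the 2 paths from N to W and testing each for blocking by {G}:
Path 1: N → Y → G ← E → W
  Y is a chain and Y is not conditioned on; G is a collider and G is conditioned on, which opens it; E is a fork and E is not conditioned on — no node blocks this path, so it is active.
Path 2: N → Y → G ← W
  Y is a chain and Y is not conditioned on; G is a collider and G is conditioned on, which opens it — no node blocks this path, so it is active.
Because an active path exists, N and W are not d-separated.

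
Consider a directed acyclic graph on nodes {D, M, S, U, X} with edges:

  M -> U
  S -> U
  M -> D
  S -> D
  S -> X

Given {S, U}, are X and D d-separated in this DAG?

We examine all 2 paths between X and D:
Path 1: X ← S → D
  S is a fork here and S is conditioned on, so the path is blocked at S.
Path 2: X ← S → U ← M → D
  S is a fork here and S is conditioned on, so the path is blocked at S.
Every path is blocked, so X and D are d-separated given {S, U}.

Yes — X and D are d-separated given {S, U}.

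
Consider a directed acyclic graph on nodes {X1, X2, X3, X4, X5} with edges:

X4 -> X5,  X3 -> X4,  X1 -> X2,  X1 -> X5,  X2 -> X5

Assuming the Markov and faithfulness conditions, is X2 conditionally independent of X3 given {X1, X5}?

No

We examine all 2 paths between X2 and X3:
  1. X2 → X5 ← X4 ← X3 — X5:collider[open]; X4:chain[open] ⇒ active
  2. X2 ← X1 → X5 ← X4 ← X3 — X1:fork[blocks]; X5:collider[open]; X4:chain[open] ⇒ blocked
Because an active path exists, X2 and X3 are not d-separated.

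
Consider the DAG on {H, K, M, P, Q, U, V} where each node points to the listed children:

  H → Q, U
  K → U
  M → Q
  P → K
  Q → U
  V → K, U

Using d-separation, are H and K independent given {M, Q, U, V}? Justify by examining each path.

No

Enumerating the 4 paths from H to K and testing each for blocking by {M, Q, U, V}:
Path 1: H → U ← K
  U is a collider and U is conditioned on, which opens it — no node blocks this path, so it is active.
Path 2: H → U ← V → K
  V is a fork here and V is conditioned on, so the path is blocked at V.
Path 3: H → Q → U ← K
  Q is a chain here and Q is conditioned on, so the path is blocked at Q.
Path 4: H → Q → U ← V → K
  Q is a chain here and Q is conditioned on, so the path is blocked at Q.
At least one path is unblocked, so d-separation fails.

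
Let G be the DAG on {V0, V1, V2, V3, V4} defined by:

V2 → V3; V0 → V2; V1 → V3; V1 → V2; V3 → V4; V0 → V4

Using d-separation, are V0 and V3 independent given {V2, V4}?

3 paths connect V0 and V3; each must be blocked for d-separation to hold:
Path 1: V0 → V2 → V3
  V2 is a chain here and V2 is conditioned on, so the path is blocked at V2.
Path 2: V0 → V2 ← V1 → V3
  V2 is a collider and V2 is conditioned on, which opens it; V1 is a fork and V1 is not conditioned on — no node blocks this path, so it is active.
Path 3: V0 → V4 ← V3
  V4 is a collider and V4 is conditioned on, which opens it — no node blocks this path, so it is active.
Since the path V0 → V2 ← V1 → V3 is active, V0 and V3 are not d-separated given {V2, V4}.

No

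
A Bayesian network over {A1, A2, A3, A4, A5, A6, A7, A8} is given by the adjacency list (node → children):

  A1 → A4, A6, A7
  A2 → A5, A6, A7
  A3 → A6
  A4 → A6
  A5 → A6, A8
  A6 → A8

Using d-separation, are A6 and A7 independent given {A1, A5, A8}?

No

Enumerating the 5 paths from A6 to A7 and testing each for blocking by {A1, A5, A8}:
  1. A6 ← A2 → A7 — A2:fork[open] ⇒ active
  2. A6 → A8 ← A5 ← A2 → A7 — A8:collider[open]; A5:chain[blocks]; A2:fork[open] ⇒ blocked
  3. A6 ← A4 ← A1 → A7 — A4:chain[open]; A1:fork[blocks] ⇒ blocked
  4. A6 ← A5 ← A2 → A7 — A5:chain[blocks]; A2:fork[open] ⇒ blocked
  5. A6 ← A1 → A7 — A1:fork[blocks] ⇒ blocked
Because an active path exists, A6 and A7 are not d-separated.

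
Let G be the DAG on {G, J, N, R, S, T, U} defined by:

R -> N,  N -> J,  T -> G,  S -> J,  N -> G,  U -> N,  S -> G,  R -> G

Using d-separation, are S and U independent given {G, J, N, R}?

Yes

We examine all 3 paths between S and U:
Path 1: S → J ← N ← U
  N is a chain here and N is conditioned on, so the path is blocked at N.
Path 2: S → G ← N ← U
  N is a chain here and N is conditioned on, so the path is blocked at N.
Path 3: S → G ← R → N ← U
  R is a fork here and R is conditioned on, so the path is blocked at R.
All paths are blocked; S ⊥ U | {G, J, N, R} holds.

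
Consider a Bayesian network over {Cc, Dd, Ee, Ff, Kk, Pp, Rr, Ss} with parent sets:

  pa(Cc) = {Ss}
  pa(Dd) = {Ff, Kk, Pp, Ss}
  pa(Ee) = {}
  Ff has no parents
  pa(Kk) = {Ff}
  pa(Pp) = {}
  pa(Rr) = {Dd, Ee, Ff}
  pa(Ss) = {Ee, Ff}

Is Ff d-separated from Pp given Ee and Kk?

Yes

There are 6 undirected paths between Ff and Pp; checking each against the conditioning set {Ee, Kk}:
Path 1: Ff → Ss ← Ee → Rr ← Dd ← Pp
  Ss is a collider here and neither Ss nor any of its descendants is conditioned on, so the collider stays closed — the path is blocked at Ss.
Path 2: Ff → Ss → Dd ← Pp
  Dd is a collider here and neither Dd nor any of its descendants is conditioned on, so the collider stays closed — the path is blocked at Dd.
Path 3: Ff → Kk → Dd ← Pp
  Kk is a chain here and Kk is conditioned on, so the path is blocked at Kk.
Path 4: Ff → Rr ← Ee → Ss → Dd ← Pp
  Rr is a collider here and neither Rr nor any of its descendants is conditioned on, so the collider stays closed — the path is blocked at Rr.
Path 5: Ff → Rr ← Dd ← Pp
  Rr is a collider here and neither Rr nor any of its descendants is conditioned on, so the collider stays closed — the path is blocked at Rr.
Path 6: Ff → Dd ← Pp
  Dd is a collider here and neither Dd nor any of its descendants is conditioned on, so the collider stays closed — the path is blocked at Dd.
All paths are blocked; Ff ⊥ Pp | {Ee, Kk} holds.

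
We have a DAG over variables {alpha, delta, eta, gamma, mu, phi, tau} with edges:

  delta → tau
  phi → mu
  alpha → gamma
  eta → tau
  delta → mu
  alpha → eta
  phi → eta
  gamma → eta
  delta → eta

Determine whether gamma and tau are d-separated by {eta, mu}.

There are 6 undirected paths between gamma and tau; checking each against the conditioning set {eta, mu}:
  1. gamma ← alpha → eta → tau — alpha:fork[open]; eta:chain[blocks] ⇒ blocked
  2. gamma ← alpha → eta ← phi → mu ← delta → tau — alpha:fork[open]; eta:collider[open]; phi:fork[open]; mu:collider[open]; delta:fork[open] ⇒ active
  3. gamma ← alpha → eta ← delta → tau — alpha:fork[open]; eta:collider[open]; delta:fork[open] ⇒ active
  4. gamma → eta → tau — eta:chain[blocks] ⇒ blocked
  5. gamma → eta ← phi → mu ← delta → tau — eta:collider[open]; phi:fork[open]; mu:collider[open]; delta:fork[open] ⇒ active
  6. gamma → eta ← delta → tau — eta:collider[open]; delta:fork[open] ⇒ active
At least one path is unblocked, so d-separation fails.

No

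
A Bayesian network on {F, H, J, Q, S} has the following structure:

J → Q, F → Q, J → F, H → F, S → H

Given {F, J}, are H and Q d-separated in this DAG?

Yes

Enumerating the 2 paths from H to Q and testing each for blocking by {F, J}:
Path 1: H → F ← J → Q
  J is a fork here and J is conditioned on, so the path is blocked at J.
Path 2: H → F → Q
  F is a chain here and F is conditioned on, so the path is blocked at F.
Every path is blocked, so H and Q are d-separated given {F, J}.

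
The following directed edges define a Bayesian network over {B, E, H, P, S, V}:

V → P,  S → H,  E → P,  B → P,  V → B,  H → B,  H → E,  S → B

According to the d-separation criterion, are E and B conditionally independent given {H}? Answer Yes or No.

Yes

4 paths connect E and B; each must be blocked for d-separation to hold:
  1. E ← H ← S → B — H:chain[blocks]; S:fork[open] ⇒ blocked
  2. E ← H → B — H:fork[blocks] ⇒ blocked
  3. E → P ← V → B — P:collider[blocks]; V:fork[open] ⇒ blocked
  4. E → P ← B — P:collider[blocks] ⇒ blocked
Every path is blocked, so E and B are d-separated given {H}.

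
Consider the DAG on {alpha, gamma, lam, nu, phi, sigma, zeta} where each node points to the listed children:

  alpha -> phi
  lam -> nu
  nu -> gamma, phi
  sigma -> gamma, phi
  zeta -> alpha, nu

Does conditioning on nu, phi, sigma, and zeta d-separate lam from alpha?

Yes

There are 3 undirected paths between lam and alpha; checking each against the conditioning set {nu, phi, sigma, zeta}:
Path 1: lam → nu ← zeta → alpha
  zeta is a fork here and zeta is conditioned on, so the path is blocked at zeta.
Path 2: lam → nu → phi ← alpha
  nu is a chain here and nu is conditioned on, so the path is blocked at nu.
Path 3: lam → nu → gamma ← sigma → phi ← alpha
  nu is a chain here and nu is conditioned on, so the path is blocked at nu.
Since every path is blocked, d-separation holds.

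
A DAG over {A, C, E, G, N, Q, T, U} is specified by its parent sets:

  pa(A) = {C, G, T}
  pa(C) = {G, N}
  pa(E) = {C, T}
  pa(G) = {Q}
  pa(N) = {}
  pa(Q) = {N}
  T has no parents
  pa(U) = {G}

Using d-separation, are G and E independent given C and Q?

Yes

There are 6 undirected paths between G and E; checking each against the conditioning set {C, Q}:
Path 1: G → C → E
  C is a chain here and C is conditioned on, so the path is blocked at C.
Path 2: G → C → A ← T → E
  C is a chain here and C is conditioned on, so the path is blocked at C.
Path 3: G ← Q ← N → C → E
  Q is a chain here and Q is conditioned on, so the path is blocked at Q.
Path 4: G ← Q ← N → C → A ← T → E
  Q is a chain here and Q is conditioned on, so the path is blocked at Q.
Path 5: G → A ← T → E
  A is a collider here and neither A nor any of its descendants is conditioned on, so the collider stays closed — the path is blocked at A.
Path 6: G → A ← C → E
  A is a collider here and neither A nor any of its descendants is conditioned on, so the collider stays closed — the path is blocked at A.
All paths are blocked; G ⊥ E | {C, Q} holds.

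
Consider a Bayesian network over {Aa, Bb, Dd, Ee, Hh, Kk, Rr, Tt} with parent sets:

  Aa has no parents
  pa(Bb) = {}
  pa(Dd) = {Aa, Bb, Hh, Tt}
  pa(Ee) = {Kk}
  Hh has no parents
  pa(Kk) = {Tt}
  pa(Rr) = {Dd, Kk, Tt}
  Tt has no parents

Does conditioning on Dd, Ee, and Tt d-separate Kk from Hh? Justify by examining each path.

Enumerating the 4 paths from Kk to Hh and testing each for blocking by {Dd, Ee, Tt}:
  1. Kk → Rr ← Dd ← Hh — Rr:collider[blocks]; Dd:chain[blocks] ⇒ blocked
  2. Kk → Rr ← Tt → Dd ← Hh — Rr:collider[blocks]; Tt:fork[blocks]; Dd:collider[open] ⇒ blocked
  3. Kk ← Tt → Rr ← Dd ← Hh — Tt:fork[blocks]; Rr:collider[blocks]; Dd:chain[blocks] ⇒ blocked
  4. Kk ← Tt → Dd ← Hh — Tt:fork[blocks]; Dd:collider[open] ⇒ blocked
All paths are blocked; Kk ⊥ Hh | {Dd, Ee, Tt} holds.

Yes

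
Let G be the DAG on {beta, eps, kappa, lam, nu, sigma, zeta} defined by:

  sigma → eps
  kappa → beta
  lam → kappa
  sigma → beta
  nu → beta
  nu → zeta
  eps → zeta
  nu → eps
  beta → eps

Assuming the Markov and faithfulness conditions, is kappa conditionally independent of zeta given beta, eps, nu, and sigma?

We examine all 6 paths between kappa and zeta:
  1. kappa → beta ← nu → eps → zeta — beta:collider[open]; nu:fork[blocks]; eps:chain[blocks] ⇒ blocked
  2. kappa → beta ← nu → zeta — beta:collider[open]; nu:fork[blocks] ⇒ blocked
  3. kappa → beta → eps ← nu → zeta — beta:chain[blocks]; eps:collider[open]; nu:fork[blocks] ⇒ blocked
  4. kappa → beta → eps → zeta — beta:chain[blocks]; eps:chain[blocks] ⇒ blocked
  5. kappa → beta ← sigma → eps ← nu → zeta — beta:collider[open]; sigma:fork[blocks]; eps:collider[open]; nu:fork[blocks] ⇒ blocked
  6. kappa → beta ← sigma → eps → zeta — beta:collider[open]; sigma:fork[blocks]; eps:chain[blocks] ⇒ blocked
Since every path is blocked, d-separation holds.

Yes — kappa and zeta are d-separated given {beta, eps, nu, sigma}.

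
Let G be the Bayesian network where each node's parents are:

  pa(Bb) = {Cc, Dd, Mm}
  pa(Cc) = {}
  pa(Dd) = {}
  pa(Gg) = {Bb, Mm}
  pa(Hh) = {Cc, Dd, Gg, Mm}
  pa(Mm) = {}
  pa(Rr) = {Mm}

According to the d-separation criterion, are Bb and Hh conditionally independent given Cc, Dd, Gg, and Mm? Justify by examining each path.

Yes

Enumerating the 6 paths from Bb to Hh and testing each for blocking by {Cc, Dd, Gg, Mm}:
Path 1: Bb → Gg ← Mm → Hh
  Mm is a fork here and Mm is conditioned on, so the path is blocked at Mm.
Path 2: Bb → Gg → Hh
  Gg is a chain here and Gg is conditioned on, so the path is blocked at Gg.
Path 3: Bb ← Dd → Hh
  Dd is a fork here and Dd is conditioned on, so the path is blocked at Dd.
Path 4: Bb ← Cc → Hh
  Cc is a fork here and Cc is conditioned on, so the path is blocked at Cc.
Path 5: Bb ← Mm → Gg → Hh
  Mm is a fork here and Mm is conditioned on, so the path is blocked at Mm.
Path 6: Bb ← Mm → Hh
  Mm is a fork here and Mm is conditioned on, so the path is blocked at Mm.
Every path is blocked, so Bb and Hh are d-separated given {Cc, Dd, Gg, Mm}.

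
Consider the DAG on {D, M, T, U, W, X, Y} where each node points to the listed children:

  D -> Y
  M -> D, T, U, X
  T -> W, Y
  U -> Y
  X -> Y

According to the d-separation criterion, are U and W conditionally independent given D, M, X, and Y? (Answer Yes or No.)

No

Enumerating the 6 paths from U to W and testing each for blocking by {D, M, X, Y}:
Path 1: U ← M → X → Y ← T → W
  M is a fork here and M is conditioned on, so the path is blocked at M.
Path 2: U ← M → D → Y ← T → W
  M is a fork here and M is conditioned on, so the path is blocked at M.
Path 3: U ← M → T → W
  M is a fork here and M is conditioned on, so the path is blocked at M.
Path 4: U → Y ← X ← M → T → W
  X is a chain here and X is conditioned on, so the path is blocked at X.
Path 5: U → Y ← D ← M → T → W
  D is a chain here and D is conditioned on, so the path is blocked at D.
Path 6: U → Y ← T → W
  Y is a collider and Y is conditioned on, which opens it; T is a fork and T is not conditioned on — no node blocks this path, so it is active.
Since the path U → Y ← T → W is active, U and W are not d-separated given {D, M, X, Y}.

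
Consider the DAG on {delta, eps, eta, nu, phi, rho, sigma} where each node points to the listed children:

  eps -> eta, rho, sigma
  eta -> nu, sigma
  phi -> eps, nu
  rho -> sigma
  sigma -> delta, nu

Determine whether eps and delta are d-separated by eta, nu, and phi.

No

Enumerating the 6 paths from eps to delta and testing each for blocking by {eta, nu, phi}:
Path 1: eps → eta → nu ← sigma → delta
  eta is a chain here and eta is conditioned on, so the path is blocked at eta.
Path 2: eps → eta → sigma → delta
  eta is a chain here and eta is conditioned on, so the path is blocked at eta.
Path 3: eps → rho → sigma → delta
  rho is a chain and rho is not conditioned on; sigma is a chain and sigma is not conditioned on — no node blocks this path, so it is active.
Path 4: eps ← phi → nu ← eta → sigma → delta
  phi is a fork here and phi is conditioned on, so the path is blocked at phi.
Path 5: eps ← phi → nu ← sigma → delta
  phi is a fork here and phi is conditioned on, so the path is blocked at phi.
Path 6: eps → sigma → delta
  sigma is a chain and sigma is not conditioned on — no node blocks this path, so it is active.
At least one path is unblocked, so d-separation fails.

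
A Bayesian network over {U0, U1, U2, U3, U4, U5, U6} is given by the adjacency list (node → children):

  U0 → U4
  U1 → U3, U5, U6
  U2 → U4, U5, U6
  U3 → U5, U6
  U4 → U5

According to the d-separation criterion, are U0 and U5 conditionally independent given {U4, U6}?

6 paths connect U0 and U5; each must be blocked for d-separation to hold:
  1. U0 → U4 ← U2 → U6 ← U1 → U5 — U4:collider[open]; U2:fork[open]; U6:collider[open]; U1:fork[open] ⇒ active
  2. U0 → U4 ← U2 → U6 ← U1 → U3 → U5 — U4:collider[open]; U2:fork[open]; U6:collider[open]; U1:fork[open]; U3:chain[open] ⇒ active
  3. U0 → U4 ← U2 → U6 ← U3 ← U1 → U5 — U4:collider[open]; U2:fork[open]; U6:collider[open]; U3:chain[open]; U1:fork[open] ⇒ active
  4. U0 → U4 ← U2 → U6 ← U3 → U5 — U4:collider[open]; U2:fork[open]; U6:collider[open]; U3:fork[open] ⇒ active
  5. U0 → U4 ← U2 → U5 — U4:collider[open]; U2:fork[open] ⇒ active
  6. U0 → U4 → U5 — U4:chain[blocks] ⇒ blocked
Because an active path exists, U0 and U5 are not d-separated.

No — U0 and U5 are not d-separated given {U4, U6}.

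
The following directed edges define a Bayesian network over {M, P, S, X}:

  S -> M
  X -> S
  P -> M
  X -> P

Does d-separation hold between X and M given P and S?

Yes

We examine all 2 paths between X and M:
  1. X → P → M — P:chain[blocks] ⇒ blocked
  2. X → S → M — S:chain[blocks] ⇒ blocked
Every path is blocked, so X and M are d-separated given {P, S}.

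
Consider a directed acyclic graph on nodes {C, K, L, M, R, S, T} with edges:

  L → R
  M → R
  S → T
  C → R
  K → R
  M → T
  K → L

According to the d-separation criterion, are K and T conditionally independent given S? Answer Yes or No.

Yes

There are 2 undirected paths between K and T; checking each against the conditioning set {S}:
Path 1: K → R ← M → T
  R is a collider here and neither R nor any of its descendants is conditioned on, so the collider stays closed — the path is blocked at R.
Path 2: K → L → R ← M → T
  R is a collider here and neither R nor any of its descendants is conditioned on, so the collider stays closed — the path is blocked at R.
Since every path is blocked, d-separation holds.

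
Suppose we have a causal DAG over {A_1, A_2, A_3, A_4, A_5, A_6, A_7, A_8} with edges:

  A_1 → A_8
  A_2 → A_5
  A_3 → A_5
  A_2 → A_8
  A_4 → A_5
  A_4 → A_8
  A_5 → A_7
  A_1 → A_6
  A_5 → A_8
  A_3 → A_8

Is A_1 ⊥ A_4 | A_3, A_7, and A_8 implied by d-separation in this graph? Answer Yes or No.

There are 4 undirected paths between A_1 and A_4; checking each against the conditioning set {A_3, A_7, A_8}:
  1. A_1 → A_8 ← A_2 → A_5 ← A_4 — A_8:collider[open]; A_2:fork[open]; A_5:collider[open] ⇒ active
  2. A_1 → A_8 ← A_5 ← A_4 — A_8:collider[open]; A_5:chain[open] ⇒ active
  3. A_1 → A_8 ← A_4 — A_8:collider[open] ⇒ active
  4. A_1 → A_8 ← A_3 → A_5 ← A_4 — A_8:collider[open]; A_3:fork[blocks]; A_5:collider[open] ⇒ blocked
At least one path is unblocked, so d-separation fails.

No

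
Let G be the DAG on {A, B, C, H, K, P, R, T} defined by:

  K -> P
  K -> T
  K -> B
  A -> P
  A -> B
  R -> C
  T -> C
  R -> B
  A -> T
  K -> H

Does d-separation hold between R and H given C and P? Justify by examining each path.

We examine all 6 paths between R and H:
Path 1: R → C ← T ← A → P ← K → H
  C is a collider and C is conditioned on, which opens it; T is a chain and T is not conditioned on; A is a fork and A is not conditioned on; P is a collider and P is conditioned on, which opens it; K is a fork and K is not conditioned on — no node blocks this path, so it is active.
Path 2: R → C ← T ← A → B ← K → H
  B is a collider here and neither B nor any of its descendants is conditioned on, so the collider stays closed — the path is blocked at B.
Path 3: R → C ← T ← K → H
  C is a collider and C is conditioned on, which opens it; T is a chain and T is not conditioned on; K is a fork and K is not conditioned on — no node blocks this path, so it is active.
Path 4: R → B ← A → P ← K → H
  B is a collider here and neither B nor any of its descendants is conditioned on, so the collider stays closed — the path is blocked at B.
Path 5: R → B ← A → T ← K → H
  B is a collider here and neither B nor any of its descendants is conditioned on, so the collider stays closed — the path is blocked at B.
Path 6: R → B ← K → H
  B is a collider here and neither B nor any of its descendants is conditioned on, so the collider stays closed — the path is blocked at B.
Since the path R → C ← T ← A → P ← K → H is active, R and H are not d-separated given {C, P}.

No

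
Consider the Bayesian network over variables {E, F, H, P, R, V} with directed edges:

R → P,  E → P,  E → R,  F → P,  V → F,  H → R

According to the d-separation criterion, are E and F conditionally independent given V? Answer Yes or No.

Yes

Enumerating the 2 paths from E to F and testing each for blocking by {V}:
  1. E → P ← F — P:collider[blocks] ⇒ blocked
  2. E → R → P ← F — R:chain[open]; P:collider[blocks] ⇒ blocked
All paths are blocked; E ⊥ F | {V} holds.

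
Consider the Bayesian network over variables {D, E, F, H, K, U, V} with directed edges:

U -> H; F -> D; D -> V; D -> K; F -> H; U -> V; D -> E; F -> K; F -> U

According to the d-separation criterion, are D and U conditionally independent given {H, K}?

We examine all 5 paths between D and U:
Path 1: D → K ← F → H ← U
  K is a collider and K is conditioned on, which opens it; F is a fork and F is not conditioned on; H is a collider and H is conditioned on, which opens it — no node blocks this path, so it is active.
Path 2: D → K ← F → U
  K is a collider and K is conditioned on, which opens it; F is a fork and F is not conditioned on — no node blocks this path, so it is active.
Path 3: D ← F → H ← U
  F is a fork and F is not conditioned on; H is a collider and H is conditioned on, which opens it — no node blocks this path, so it is active.
Path 4: D ← F → U
  F is a fork and F is not conditioned on — no node blocks this path, so it is active.
Path 5: D → V ← U
  V is a collider here and neither V nor any of its descendants is conditioned on, so the collider stays closed — the path is blocked at V.
At least one path is unblocked, so d-separation fails.

No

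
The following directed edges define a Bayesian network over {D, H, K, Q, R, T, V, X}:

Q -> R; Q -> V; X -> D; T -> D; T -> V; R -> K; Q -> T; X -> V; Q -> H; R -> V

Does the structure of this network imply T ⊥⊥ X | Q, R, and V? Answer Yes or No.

No

There are 4 undirected paths between T and X; checking each against the conditioning set {Q, R, V}:
Path 1: T ← Q → R → V ← X
  Q is a fork here and Q is conditioned on, so the path is blocked at Q.
Path 2: T ← Q → V ← X
  Q is a fork here and Q is conditioned on, so the path is blocked at Q.
Path 3: T → D ← X
  D is a collider here and neither D nor any of its descendants is conditioned on, so the collider stays closed — the path is blocked at D.
Path 4: T → V ← X
  V is a collider and V is conditioned on, which opens it — no node blocks this path, so it is active.
Since the path T → V ← X is active, T and X are not d-separated given {Q, R, V}.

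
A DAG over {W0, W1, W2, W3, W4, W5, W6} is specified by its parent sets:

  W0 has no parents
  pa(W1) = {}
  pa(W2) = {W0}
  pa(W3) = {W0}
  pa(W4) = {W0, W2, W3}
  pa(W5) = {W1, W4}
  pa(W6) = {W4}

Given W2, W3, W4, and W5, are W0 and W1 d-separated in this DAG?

Yes — W0 and W1 are d-separated given {W2, W3, W4, W5}.

We examine all 3 paths between W0 and W1:
Path 1: W0 → W2 → W4 → W5 ← W1
  W2 is a chain here and W2 is conditioned on, so the path is blocked at W2.
Path 2: W0 → W3 → W4 → W5 ← W1
  W3 is a chain here and W3 is conditioned on, so the path is blocked at W3.
Path 3: W0 → W4 → W5 ← W1
  W4 is a chain here and W4 is conditioned on, so the path is blocked at W4.
Every path is blocked, so W0 and W1 are d-separated given {W2, W3, W4, W5}.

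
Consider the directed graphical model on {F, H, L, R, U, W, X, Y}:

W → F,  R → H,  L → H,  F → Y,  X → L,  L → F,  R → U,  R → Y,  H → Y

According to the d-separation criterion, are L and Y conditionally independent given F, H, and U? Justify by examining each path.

No — L and Y are not d-separated given {F, H, U}.

There are 3 undirected paths between L and Y; checking each against the conditioning set {F, H, U}:
Path 1: L → H → Y
  H is a chain here and H is conditioned on, so the path is blocked at H.
Path 2: L → H ← R → Y
  H is a collider and H is conditioned on, which opens it; R is a fork and R is not conditioned on — no node blocks this path, so it is active.
Path 3: L → F → Y
  F is a chain here and F is conditioned on, so the path is blocked at F.
Since the path L → H ← R → Y is active, L and Y are not d-separated given {F, H, U}.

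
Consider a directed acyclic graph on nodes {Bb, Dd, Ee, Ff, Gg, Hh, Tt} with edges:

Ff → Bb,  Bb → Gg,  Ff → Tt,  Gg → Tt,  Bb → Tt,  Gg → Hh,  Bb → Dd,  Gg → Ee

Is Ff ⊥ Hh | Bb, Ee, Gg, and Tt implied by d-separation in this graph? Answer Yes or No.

We examine all 4 paths between Ff and Hh:
Path 1: Ff → Tt ← Bb → Gg → Hh
  Bb is a fork here and Bb is conditioned on, so the path is blocked at Bb.
Path 2: Ff → Tt ← Gg → Hh
  Gg is a fork here and Gg is conditioned on, so the path is blocked at Gg.
Path 3: Ff → Bb → Tt ← Gg → Hh
  Bb is a chain here and Bb is conditioned on, so the path is blocked at Bb.
Path 4: Ff → Bb → Gg → Hh
  Bb is a chain here and Bb is conditioned on, so the path is blocked at Bb.
All paths are blocked; Ff ⊥ Hh | {Bb, Ee, Gg, Tt} holds.

Yes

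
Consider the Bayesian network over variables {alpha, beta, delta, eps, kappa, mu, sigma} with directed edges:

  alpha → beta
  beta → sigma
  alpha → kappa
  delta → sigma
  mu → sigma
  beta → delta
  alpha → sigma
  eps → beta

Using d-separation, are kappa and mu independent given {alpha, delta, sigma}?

Yes — kappa and mu are d-separated given {alpha, delta, sigma}.

We examine all 3 paths between kappa and mu:
Path 1: kappa ← alpha → beta → delta → sigma ← mu
  alpha is a fork here and alpha is conditioned on, so the path is blocked at alpha.
Path 2: kappa ← alpha → beta → sigma ← mu
  alpha is a fork here and alpha is conditioned on, so the path is blocked at alpha.
Path 3: kappa ← alpha → sigma ← mu
  alpha is a fork here and alpha is conditioned on, so the path is blocked at alpha.
Since every path is blocked, d-separation holds.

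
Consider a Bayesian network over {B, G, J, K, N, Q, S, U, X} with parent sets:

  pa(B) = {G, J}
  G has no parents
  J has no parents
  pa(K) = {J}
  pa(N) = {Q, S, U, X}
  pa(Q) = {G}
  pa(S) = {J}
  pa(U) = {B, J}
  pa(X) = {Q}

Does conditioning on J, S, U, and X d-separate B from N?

No — B and N are not d-separated given {J, S, U, X}.

There are 6 undirected paths between B and N; checking each against the conditioning set {J, S, U, X}:
Path 1: B → U → N
  U is a chain here and U is conditioned on, so the path is blocked at U.
Path 2: B → U ← J → S → N
  J is a fork here and J is conditioned on, so the path is blocked at J.
Path 3: B ← G → Q → X → N
  X is a chain here and X is conditioned on, so the path is blocked at X.
Path 4: B ← G → Q → N
  G is a fork and G is not conditioned on; Q is a chain and Q is not conditioned on — no node blocks this path, so it is active.
Path 5: B ← J → S → N
  J is a fork here and J is conditioned on, so the path is blocked at J.
Path 6: B ← J → U → N
  J is a fork here and J is conditioned on, so the path is blocked at J.
Because an active path exists, B and N are not d-separated.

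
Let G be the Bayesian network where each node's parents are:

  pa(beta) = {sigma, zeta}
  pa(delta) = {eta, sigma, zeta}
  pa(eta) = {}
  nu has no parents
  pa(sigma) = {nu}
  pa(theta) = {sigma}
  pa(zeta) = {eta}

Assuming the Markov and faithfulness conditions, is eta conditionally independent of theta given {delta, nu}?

Enumerating the 4 paths from eta to theta and testing each for blocking by {delta, nu}:
Path 1: eta → zeta → delta ← sigma → theta
  zeta is a chain and zeta is not conditioned on; delta is a collider and delta is conditioned on, which opens it; sigma is a fork and sigma is not conditioned on — no node blocks this path, so it is active.
Path 2: eta → zeta → beta ← sigma → theta
  beta is a collider here and neither beta nor any of its descendants is conditioned on, so the collider stays closed — the path is blocked at beta.
Path 3: eta → delta ← zeta → beta ← sigma → theta
  beta is a collider here and neither beta nor any of its descendants is conditioned on, so the collider stays closed — the path is blocked at beta.
Path 4: eta → delta ← sigma → theta
  delta is a collider and delta is conditioned on, which opens it; sigma is a fork and sigma is not conditioned on — no node blocks this path, so it is active.
Because an active path exists, eta and theta are not d-separated.

No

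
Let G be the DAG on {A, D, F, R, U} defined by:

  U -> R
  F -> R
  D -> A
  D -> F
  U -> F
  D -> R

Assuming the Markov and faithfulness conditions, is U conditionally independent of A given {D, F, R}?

Enumerating the 4 paths from U to A and testing each for blocking by {D, F, R}:
Path 1: U → R ← D → A
  D is a fork here and D is conditioned on, so the path is blocked at D.
Path 2: U → R ← F ← D → A
  F is a chain here and F is conditioned on, so the path is blocked at F.
Path 3: U → F ← D → A
  D is a fork here and D is conditioned on, so the path is blocked at D.
Path 4: U → F → R ← D → A
  F is a chain here and F is conditioned on, so the path is blocked at F.
Since every path is blocked, d-separation holds.

Yes — U and A are d-separated given {D, F, R}.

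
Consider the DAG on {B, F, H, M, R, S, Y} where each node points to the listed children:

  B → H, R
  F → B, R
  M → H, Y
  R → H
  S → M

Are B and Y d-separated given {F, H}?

We examine all 3 paths between B and Y:
Path 1: B ← F → R → H ← M → Y
  F is a fork here and F is conditioned on, so the path is blocked at F.
Path 2: B → H ← M → Y
  H is a collider and H is conditioned on, which opens it; M is a fork and M is not conditioned on — no node blocks this path, so it is active.
Path 3: B → R → H ← M → Y
  R is a chain and R is not conditioned on; H is a collider and H is conditioned on, which opens it; M is a fork and M is not conditioned on — no node blocks this path, so it is active.
Since the path B → H ← M → Y is active, B and Y are not d-separated given {F, H}.

No — B and Y are not d-separated given {F, H}.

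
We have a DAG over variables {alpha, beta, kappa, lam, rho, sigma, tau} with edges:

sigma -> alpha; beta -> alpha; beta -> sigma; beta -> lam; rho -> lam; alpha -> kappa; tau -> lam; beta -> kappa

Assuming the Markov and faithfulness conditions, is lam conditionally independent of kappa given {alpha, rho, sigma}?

We examine all 3 paths between lam and kappa:
  1. lam ← beta → sigma → alpha → kappa — beta:fork[open]; sigma:chain[blocks]; alpha:chain[blocks] ⇒ blocked
  2. lam ← beta → alpha → kappa — beta:fork[open]; alpha:chain[blocks] ⇒ blocked
  3. lam ← beta → kappa — beta:fork[open] ⇒ active
Since the path lam ← beta → kappa is active, lam and kappa are not d-separated given {alpha, rho, sigma}.

No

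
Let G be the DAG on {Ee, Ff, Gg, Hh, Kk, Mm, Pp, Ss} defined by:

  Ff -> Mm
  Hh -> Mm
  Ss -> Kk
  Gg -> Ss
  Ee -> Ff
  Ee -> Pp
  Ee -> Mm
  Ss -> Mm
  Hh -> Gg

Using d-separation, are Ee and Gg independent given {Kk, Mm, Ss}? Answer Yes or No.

No — Ee and Gg are not d-separated given {Kk, Mm, Ss}.

Enumerating the 4 paths from Ee to Gg and testing each for blocking by {Kk, Mm, Ss}:
Path 1: Ee → Ff → Mm ← Ss ← Gg
  Ss is a chain here and Ss is conditioned on, so the path is blocked at Ss.
Path 2: Ee → Ff → Mm ← Hh → Gg
  Ff is a chain and Ff is not conditioned on; Mm is a collider and Mm is conditioned on, which opens it; Hh is a fork and Hh is not conditioned on — no node blocks this path, so it is active.
Path 3: Ee → Mm ← Ss ← Gg
  Ss is a chain here and Ss is conditioned on, so the path is blocked at Ss.
Path 4: Ee → Mm ← Hh → Gg
  Mm is a collider and Mm is conditioned on, which opens it; Hh is a fork and Hh is not conditioned on — no node blocks this path, so it is active.
Because an active path exists, Ee and Gg are not d-separated.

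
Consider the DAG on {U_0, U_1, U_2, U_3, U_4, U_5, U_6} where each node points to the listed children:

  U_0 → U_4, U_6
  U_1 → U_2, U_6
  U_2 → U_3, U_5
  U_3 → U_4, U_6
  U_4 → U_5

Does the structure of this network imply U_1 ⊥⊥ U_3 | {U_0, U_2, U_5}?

Yes — U_1 and U_3 are d-separated given {U_0, U_2, U_5}.

We examine all 6 paths between U_1 and U_3:
  1. U_1 → U_6 ← U_3 — U_6:collider[blocks] ⇒ blocked
  2. U_1 → U_6 ← U_0 → U_4 ← U_3 — U_6:collider[blocks]; U_0:fork[blocks]; U_4:collider[open] ⇒ blocked
  3. U_1 → U_6 ← U_0 → U_4 → U_5 ← U_2 → U_3 — U_6:collider[blocks]; U_0:fork[blocks]; U_4:chain[open]; U_5:collider[open]; U_2:fork[blocks] ⇒ blocked
  4. U_1 → U_2 → U_3 — U_2:chain[blocks] ⇒ blocked
  5. U_1 → U_2 → U_5 ← U_4 ← U_3 — U_2:chain[blocks]; U_5:collider[open]; U_4:chain[open] ⇒ blocked
  6. U_1 → U_2 → U_5 ← U_4 ← U_0 → U_6 ← U_3 — U_2:chain[blocks]; U_5:collider[open]; U_4:chain[open]; U_0:fork[blocks]; U_6:collider[blocks] ⇒ blocked
All paths are blocked; U_1 ⊥ U_3 | {U_0, U_2, U_5} holds.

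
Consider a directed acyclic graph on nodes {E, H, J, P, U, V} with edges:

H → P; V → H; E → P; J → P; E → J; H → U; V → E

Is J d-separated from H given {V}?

Yes

Enumerating the 4 paths from J to H and testing each for blocking by {V}:
  1. J ← E → P ← H — E:fork[open]; P:collider[blocks] ⇒ blocked
  2. J ← E ← V → H — E:chain[open]; V:fork[blocks] ⇒ blocked
  3. J → P ← H — P:collider[blocks] ⇒ blocked
  4. J → P ← E ← V → H — P:collider[blocks]; E:chain[open]; V:fork[blocks] ⇒ blocked
Since every path is blocked, d-separation holds.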